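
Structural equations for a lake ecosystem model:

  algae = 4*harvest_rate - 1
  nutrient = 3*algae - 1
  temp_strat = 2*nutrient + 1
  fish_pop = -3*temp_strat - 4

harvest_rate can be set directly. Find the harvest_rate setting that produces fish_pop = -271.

harvest_rate = 4

Substituting into the nutrient equation gives nutrient = 12*harvest_rate - 4.
So temp_strat = 24*harvest_rate - 7.
Substituting into the fish_pop equation gives fish_pop = -72*harvest_rate + 17.
Solve -72*harvest_rate + 17 = -271: harvest_rate = (-271 - 17) / -72 = 4.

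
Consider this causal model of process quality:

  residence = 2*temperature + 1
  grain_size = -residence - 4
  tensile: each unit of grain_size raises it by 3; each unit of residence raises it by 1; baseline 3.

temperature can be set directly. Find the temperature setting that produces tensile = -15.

Substituting into the grain_size equation gives grain_size = -2*temperature - 5.
Substituting into the tensile equation gives tensile = -4*temperature - 11.
Solve -4*temperature - 11 = -15: temperature = (-15 + 11) / -4 = 1.

temperature = 1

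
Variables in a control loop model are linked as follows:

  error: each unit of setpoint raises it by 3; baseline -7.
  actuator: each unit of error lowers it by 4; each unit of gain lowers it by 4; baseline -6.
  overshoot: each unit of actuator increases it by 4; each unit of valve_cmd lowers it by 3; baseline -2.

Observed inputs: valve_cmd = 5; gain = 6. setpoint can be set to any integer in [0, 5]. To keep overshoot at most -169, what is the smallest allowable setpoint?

setpoint = 3

Substituting into the actuator equation gives actuator = -12*setpoint - 2.
Substituting into the overshoot equation gives overshoot = -48*setpoint - 25.
Require -48*setpoint - 25 ≤ -169, so setpoint ≥ 3.
The smallest integer in [0, 5] satisfying this is 3.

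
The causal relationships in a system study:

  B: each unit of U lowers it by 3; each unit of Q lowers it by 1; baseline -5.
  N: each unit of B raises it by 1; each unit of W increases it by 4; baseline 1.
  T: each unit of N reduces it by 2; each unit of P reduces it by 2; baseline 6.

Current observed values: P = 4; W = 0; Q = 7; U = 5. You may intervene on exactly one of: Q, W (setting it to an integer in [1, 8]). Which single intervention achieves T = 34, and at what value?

Intervening on Q: T = 2*Q + 36. Reaching 34 requires Q = -1, outside [1, 8].
Intervening on W: with other inputs at their observed values, T = -8*W + 50. Solving for 34 gives W = 2, within [1, 8].

set W = 2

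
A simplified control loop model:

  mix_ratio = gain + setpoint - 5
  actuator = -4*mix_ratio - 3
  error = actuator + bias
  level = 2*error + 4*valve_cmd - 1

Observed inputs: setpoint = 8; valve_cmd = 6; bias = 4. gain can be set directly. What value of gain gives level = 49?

Substituting into the mix_ratio equation gives mix_ratio = gain + 3.
This gives actuator = -4*gain - 15.
Substituting into the error equation gives error = -4*gain - 11.
Substituting into the level equation gives level = -8*gain + 1.
Solve -8*gain + 1 = 49: gain = (49 - 1) / -8 = -6.

gain = -6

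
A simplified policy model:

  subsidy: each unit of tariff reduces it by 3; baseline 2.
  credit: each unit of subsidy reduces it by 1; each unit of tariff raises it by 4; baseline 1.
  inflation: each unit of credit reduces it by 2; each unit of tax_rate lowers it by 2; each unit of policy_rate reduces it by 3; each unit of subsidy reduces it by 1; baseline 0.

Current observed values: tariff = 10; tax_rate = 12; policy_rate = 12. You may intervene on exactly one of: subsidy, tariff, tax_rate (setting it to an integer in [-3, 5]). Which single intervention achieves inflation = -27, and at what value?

set tariff = -3

Intervening on subsidy: inflation = subsidy - 142. Reaching -27 requires subsidy = 115, outside [-3, 5].
Intervening on tariff: with other inputs at their observed values, inflation = -11*tariff - 60. Solving for -27 gives tariff = -3, within [-3, 5].
Intervening on tax_rate: inflation = -2*tax_rate - 146. Reaching -27 requires tax_rate = -119/2, not an integer.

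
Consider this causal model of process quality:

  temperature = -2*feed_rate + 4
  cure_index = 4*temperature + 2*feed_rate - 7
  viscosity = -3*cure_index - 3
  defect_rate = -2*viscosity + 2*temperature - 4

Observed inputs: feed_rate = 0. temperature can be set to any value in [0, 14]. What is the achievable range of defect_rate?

Intervening on temperature fixes its value directly, overriding its dependence on feed_rate.
Substituting into the cure_index equation gives cure_index = 4*temperature - 7.
So viscosity = -12*temperature + 18.
So defect_rate = 26*temperature - 40.
Linear in temperature, so extremes are at the endpoints: temperature = 0 gives defect_rate = -40; temperature = 14 gives defect_rate = 324.

-40 to 324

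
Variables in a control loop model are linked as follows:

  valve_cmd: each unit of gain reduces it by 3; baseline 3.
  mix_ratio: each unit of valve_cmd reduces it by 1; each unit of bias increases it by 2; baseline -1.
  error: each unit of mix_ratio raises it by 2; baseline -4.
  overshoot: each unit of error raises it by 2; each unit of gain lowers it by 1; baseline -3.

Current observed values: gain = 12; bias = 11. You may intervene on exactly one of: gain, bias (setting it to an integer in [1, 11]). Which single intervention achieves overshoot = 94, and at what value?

set gain = 3

Intervening on gain: with other inputs at their observed values, overshoot = 11*gain + 61. Solving for 94 gives gain = 3, within [1, 11].
Intervening on bias: overshoot = 8*bias + 105. Reaching 94 requires bias = -11/8, not an integer.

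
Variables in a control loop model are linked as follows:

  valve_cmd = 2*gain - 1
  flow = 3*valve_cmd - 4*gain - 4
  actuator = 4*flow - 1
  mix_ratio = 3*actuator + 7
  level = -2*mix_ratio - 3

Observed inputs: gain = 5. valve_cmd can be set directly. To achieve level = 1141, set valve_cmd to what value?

Intervening on valve_cmd fixes its value directly, overriding its dependence on gain.
Substituting into the flow equation gives flow = 3*valve_cmd - 24.
Substituting into the actuator equation gives actuator = 12*valve_cmd - 97.
Substituting into the mix_ratio equation gives mix_ratio = 36*valve_cmd - 284.
This gives level = -72*valve_cmd + 565.
Solve -72*valve_cmd + 565 = 1141: valve_cmd = (1141 - 565) / -72 = -8.

valve_cmd = -8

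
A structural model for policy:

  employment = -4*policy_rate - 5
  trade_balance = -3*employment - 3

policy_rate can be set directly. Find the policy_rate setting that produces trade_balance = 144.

Substituting into the trade_balance equation gives trade_balance = 12*policy_rate + 12.
Solve 12*policy_rate + 12 = 144: policy_rate = (144 - 12) / 12 = 11.

policy_rate = 11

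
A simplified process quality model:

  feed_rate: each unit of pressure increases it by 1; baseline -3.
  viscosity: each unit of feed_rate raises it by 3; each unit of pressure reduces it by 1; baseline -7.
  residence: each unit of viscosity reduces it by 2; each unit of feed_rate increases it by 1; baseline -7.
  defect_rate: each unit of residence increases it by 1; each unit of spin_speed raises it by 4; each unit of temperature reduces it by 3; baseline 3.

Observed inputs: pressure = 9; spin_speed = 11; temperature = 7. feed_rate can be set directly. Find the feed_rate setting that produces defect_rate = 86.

feed_rate = -7

Intervening on feed_rate fixes its value directly, overriding its dependence on pressure.
Substituting into the viscosity equation gives viscosity = 3*feed_rate - 16.
This gives residence = -5*feed_rate + 25.
Substituting into the defect_rate equation gives defect_rate = -5*feed_rate + 51.
Solve -5*feed_rate + 51 = 86: feed_rate = (86 - 51) / -5 = -7.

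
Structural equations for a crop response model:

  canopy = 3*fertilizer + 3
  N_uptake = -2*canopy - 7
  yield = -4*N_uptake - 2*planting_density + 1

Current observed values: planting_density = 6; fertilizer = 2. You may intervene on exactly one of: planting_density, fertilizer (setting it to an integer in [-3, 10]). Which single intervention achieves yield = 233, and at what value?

set fertilizer = 8

Intervening on planting_density: yield = -2*planting_density + 101. Reaching 233 requires planting_density = -66, outside [-3, 10].
Intervening on fertilizer: with other inputs at their observed values, yield = 24*fertilizer + 41. Solving for 233 gives fertilizer = 8, within [-3, 10].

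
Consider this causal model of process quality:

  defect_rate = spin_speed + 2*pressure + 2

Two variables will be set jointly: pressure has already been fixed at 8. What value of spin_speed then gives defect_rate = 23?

With pressure held at 8:
Substituting into the defect_rate equation gives defect_rate = spin_speed + 18.
Solve spin_speed + 18 = 23: spin_speed = (23 - 18) / 1 = 5.

spin_speed = 5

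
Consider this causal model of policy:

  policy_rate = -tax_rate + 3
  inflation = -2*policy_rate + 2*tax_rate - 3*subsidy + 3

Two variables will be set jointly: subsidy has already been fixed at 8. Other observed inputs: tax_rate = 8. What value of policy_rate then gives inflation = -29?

policy_rate = 12

With subsidy held at 8:
Intervening on policy_rate fixes its value directly, overriding its dependence on tax_rate.
Substituting into the inflation equation gives inflation = -2*policy_rate - 5.
Solve -2*policy_rate - 5 = -29: policy_rate = (-29 + 5) / -2 = 12.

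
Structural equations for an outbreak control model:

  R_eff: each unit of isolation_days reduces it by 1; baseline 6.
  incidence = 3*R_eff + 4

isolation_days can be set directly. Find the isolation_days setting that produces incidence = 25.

isolation_days = -1

Substituting into the incidence equation gives incidence = -3*isolation_days + 22.
Solve -3*isolation_days + 22 = 25: isolation_days = (25 - 22) / -3 = -1.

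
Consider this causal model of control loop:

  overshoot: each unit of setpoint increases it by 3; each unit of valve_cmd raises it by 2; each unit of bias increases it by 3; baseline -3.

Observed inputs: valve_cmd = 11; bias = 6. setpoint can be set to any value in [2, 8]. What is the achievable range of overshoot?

43 to 61

Substituting into the overshoot equation gives overshoot = 3*setpoint + 37.
Linear in setpoint, so extremes are at the endpoints: setpoint = 2 gives overshoot = 43; setpoint = 8 gives overshoot = 61.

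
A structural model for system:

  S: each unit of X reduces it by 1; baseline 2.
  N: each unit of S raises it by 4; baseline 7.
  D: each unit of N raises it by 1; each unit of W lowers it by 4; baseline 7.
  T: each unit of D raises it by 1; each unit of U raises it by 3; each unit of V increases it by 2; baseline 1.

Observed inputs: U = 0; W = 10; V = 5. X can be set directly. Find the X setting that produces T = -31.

X = 6

Substituting into the N equation gives N = -4*X + 15.
Substituting into the D equation gives D = -4*X - 18.
T becomes -4*X - 7.
Solve -4*X - 7 = -31: X = (-31 + 7) / -4 = 6.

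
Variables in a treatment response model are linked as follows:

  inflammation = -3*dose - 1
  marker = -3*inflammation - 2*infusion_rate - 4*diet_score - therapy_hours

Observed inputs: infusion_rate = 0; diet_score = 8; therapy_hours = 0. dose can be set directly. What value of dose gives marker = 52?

dose = 9

Substituting into the marker equation gives marker = 9*dose - 29.
Solve 9*dose - 29 = 52: dose = (52 + 29) / 9 = 9.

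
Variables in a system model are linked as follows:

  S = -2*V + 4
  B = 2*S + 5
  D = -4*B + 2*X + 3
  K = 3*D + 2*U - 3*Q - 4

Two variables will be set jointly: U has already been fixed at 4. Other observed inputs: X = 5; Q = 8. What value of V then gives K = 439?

V = 12

With U held at 4:
Substituting into the B equation gives B = -4*V + 13.
Substituting into the D equation gives D = 16*V - 39.
K becomes 48*V - 137.
Solve 48*V - 137 = 439: V = (439 + 137) / 48 = 12.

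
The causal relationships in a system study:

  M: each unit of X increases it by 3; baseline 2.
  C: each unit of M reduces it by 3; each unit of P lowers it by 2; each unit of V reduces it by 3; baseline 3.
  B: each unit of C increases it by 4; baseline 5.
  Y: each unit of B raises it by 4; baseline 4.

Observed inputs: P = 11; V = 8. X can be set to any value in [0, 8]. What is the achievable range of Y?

Substituting into the C equation gives C = -9*X - 49.
Substituting into the B equation gives B = -36*X - 191.
Substituting into the Y equation gives Y = -144*X - 760.
Linear in X, so extremes are at the endpoints: X = 0 gives Y = -760; X = 8 gives Y = -1912.

-1912 to -760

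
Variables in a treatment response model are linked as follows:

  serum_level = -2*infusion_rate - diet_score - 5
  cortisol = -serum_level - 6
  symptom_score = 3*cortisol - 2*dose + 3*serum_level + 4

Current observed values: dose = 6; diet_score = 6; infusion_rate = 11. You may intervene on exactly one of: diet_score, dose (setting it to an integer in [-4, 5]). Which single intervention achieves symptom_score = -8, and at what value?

set dose = -3

Intervening on diet_score: the paths from diet_score to symptom_score cancel (net effect zero), leaving symptom_score = -26; -8 is unreachable this way.
Intervening on dose: with other inputs at their observed values, symptom_score = -2*dose - 14. Solving for -8 gives dose = -3, within [-4, 5].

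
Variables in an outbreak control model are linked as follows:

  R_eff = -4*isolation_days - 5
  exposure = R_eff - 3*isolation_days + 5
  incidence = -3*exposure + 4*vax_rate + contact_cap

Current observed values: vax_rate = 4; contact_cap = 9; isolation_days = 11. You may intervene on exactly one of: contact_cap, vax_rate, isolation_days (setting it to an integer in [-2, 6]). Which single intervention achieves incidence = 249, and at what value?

Intervening on contact_cap: with other inputs at their observed values, incidence = contact_cap + 247. Solving for 249 gives contact_cap = 2, within [-2, 6].
Intervening on vax_rate: incidence = 4*vax_rate + 240. Reaching 249 requires vax_rate = 9/4, not an integer.
Intervening on isolation_days: incidence = 21*isolation_days + 25. Reaching 249 requires isolation_days = 32/3, not an integer.

set contact_cap = 2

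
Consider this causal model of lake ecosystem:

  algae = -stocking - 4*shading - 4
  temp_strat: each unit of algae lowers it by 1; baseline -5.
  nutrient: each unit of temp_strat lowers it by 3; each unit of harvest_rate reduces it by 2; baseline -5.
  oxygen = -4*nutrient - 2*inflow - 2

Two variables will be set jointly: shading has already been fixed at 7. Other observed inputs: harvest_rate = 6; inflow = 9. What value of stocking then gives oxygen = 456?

With shading held at 7:
Substituting into the algae equation gives algae = -stocking - 32.
Substituting into the temp_strat equation gives temp_strat = stocking + 27.
Substituting into the nutrient equation gives nutrient = -3*stocking - 98.
This gives oxygen = 12*stocking + 372.
Solve 12*stocking + 372 = 456: stocking = (456 - 372) / 12 = 7.

stocking = 7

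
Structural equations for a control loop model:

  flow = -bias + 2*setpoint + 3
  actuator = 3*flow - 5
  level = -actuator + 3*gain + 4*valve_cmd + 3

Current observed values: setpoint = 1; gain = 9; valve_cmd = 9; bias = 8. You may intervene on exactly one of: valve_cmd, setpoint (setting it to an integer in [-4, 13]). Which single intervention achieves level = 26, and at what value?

set setpoint = 10

Intervening on valve_cmd: level = 4*valve_cmd + 44. Reaching 26 requires valve_cmd = -9/2, not an integer.
Intervening on setpoint: with other inputs at their observed values, level = -6*setpoint + 86. Solving for 26 gives setpoint = 10, within [-4, 13].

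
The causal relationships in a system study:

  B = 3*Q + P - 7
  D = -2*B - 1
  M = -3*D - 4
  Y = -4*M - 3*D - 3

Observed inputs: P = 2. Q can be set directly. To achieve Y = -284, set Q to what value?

Substituting into the B equation gives B = 3*Q - 5.
D becomes -6*Q + 9.
Substituting into the M equation gives M = 18*Q - 31.
Y becomes -54*Q + 94.
Solve -54*Q + 94 = -284: Q = (-284 - 94) / -54 = 7.

Q = 7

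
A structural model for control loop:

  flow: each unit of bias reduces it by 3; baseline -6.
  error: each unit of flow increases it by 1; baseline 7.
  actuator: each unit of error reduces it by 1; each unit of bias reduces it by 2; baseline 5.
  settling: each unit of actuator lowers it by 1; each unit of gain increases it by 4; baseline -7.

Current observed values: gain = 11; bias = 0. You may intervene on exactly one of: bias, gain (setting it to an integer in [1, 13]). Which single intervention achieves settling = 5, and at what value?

set gain = 4

Intervening on bias: settling = -bias + 33. Reaching 5 requires bias = 28, outside [1, 13].
Intervening on gain: with other inputs at their observed values, settling = 4*gain - 11. Solving for 5 gives gain = 4, within [1, 13].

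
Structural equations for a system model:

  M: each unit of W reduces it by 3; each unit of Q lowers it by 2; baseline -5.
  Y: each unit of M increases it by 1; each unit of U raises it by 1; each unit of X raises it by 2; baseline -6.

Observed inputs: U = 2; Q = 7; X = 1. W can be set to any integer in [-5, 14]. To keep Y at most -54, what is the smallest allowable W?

Substituting into the M equation gives M = -3*W - 19.
Substituting into the Y equation gives Y = -3*W - 21.
Require -3*W - 21 ≤ -54, so W ≥ 11.
The smallest integer in [-5, 14] satisfying this is 11.

W = 11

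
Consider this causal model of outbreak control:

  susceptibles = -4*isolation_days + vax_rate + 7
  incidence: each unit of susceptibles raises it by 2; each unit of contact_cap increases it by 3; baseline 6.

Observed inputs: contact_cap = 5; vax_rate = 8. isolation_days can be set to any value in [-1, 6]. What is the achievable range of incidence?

Substituting into the susceptibles equation gives susceptibles = -4*isolation_days + 15.
Substituting into the incidence equation gives incidence = -8*isolation_days + 51.
Linear in isolation_days, so extremes are at the endpoints: isolation_days = -1 gives incidence = 59; isolation_days = 6 gives incidence = 3.

3 to 59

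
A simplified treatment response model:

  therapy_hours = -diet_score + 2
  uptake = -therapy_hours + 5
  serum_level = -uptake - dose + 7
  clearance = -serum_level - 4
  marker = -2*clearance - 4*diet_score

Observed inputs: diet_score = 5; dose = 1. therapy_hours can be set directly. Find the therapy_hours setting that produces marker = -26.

therapy_hours = -8

Intervening on therapy_hours fixes its value directly, overriding its dependence on diet_score.
Substituting into the serum_level equation gives serum_level = therapy_hours + 1.
clearance becomes -therapy_hours - 5.
marker becomes 2*therapy_hours - 10.
Solve 2*therapy_hours - 10 = -26: therapy_hours = (-26 + 10) / 2 = -8.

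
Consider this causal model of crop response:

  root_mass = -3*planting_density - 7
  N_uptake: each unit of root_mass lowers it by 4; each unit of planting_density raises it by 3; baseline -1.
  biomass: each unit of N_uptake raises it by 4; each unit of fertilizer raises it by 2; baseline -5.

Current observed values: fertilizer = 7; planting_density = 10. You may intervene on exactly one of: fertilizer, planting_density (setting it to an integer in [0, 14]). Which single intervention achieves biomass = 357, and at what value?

set planting_density = 4

Intervening on fertilizer: biomass = 2*fertilizer + 703. Reaching 357 requires fertilizer = -173, outside [0, 14].
Intervening on planting_density: with other inputs at their observed values, biomass = 60*planting_density + 117. Solving for 357 gives planting_density = 4, within [0, 14].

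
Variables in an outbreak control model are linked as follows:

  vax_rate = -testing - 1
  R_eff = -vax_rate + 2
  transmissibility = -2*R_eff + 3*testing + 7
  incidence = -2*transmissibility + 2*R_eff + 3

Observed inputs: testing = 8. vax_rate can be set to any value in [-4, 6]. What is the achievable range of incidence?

Intervening on vax_rate fixes its value directly, overriding its dependence on testing.
Substituting into the transmissibility equation gives transmissibility = 2*vax_rate + 27.
So incidence = -6*vax_rate - 47.
Linear in vax_rate, so extremes are at the endpoints: vax_rate = -4 gives incidence = -23; vax_rate = 6 gives incidence = -83.

-83 to -23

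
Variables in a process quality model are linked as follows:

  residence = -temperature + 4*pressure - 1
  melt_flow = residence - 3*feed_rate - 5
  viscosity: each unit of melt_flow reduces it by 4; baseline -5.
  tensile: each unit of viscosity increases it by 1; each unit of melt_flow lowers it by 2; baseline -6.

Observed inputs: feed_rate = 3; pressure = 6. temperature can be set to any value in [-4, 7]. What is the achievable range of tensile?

-89 to -23

Substituting into the residence equation gives residence = -temperature + 23.
melt_flow becomes -temperature + 9.
viscosity becomes 4*temperature - 41.
Substituting into the tensile equation gives tensile = 6*temperature - 65.
Linear in temperature, so extremes are at the endpoints: temperature = -4 gives tensile = -89; temperature = 7 gives tensile = -23.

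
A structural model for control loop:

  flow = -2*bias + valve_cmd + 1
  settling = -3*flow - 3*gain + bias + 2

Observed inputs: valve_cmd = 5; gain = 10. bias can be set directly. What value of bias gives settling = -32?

bias = 2

Substituting into the flow equation gives flow = -2*bias + 6.
So settling = 7*bias - 46.
Solve 7*bias - 46 = -32: bias = (-32 + 46) / 7 = 2.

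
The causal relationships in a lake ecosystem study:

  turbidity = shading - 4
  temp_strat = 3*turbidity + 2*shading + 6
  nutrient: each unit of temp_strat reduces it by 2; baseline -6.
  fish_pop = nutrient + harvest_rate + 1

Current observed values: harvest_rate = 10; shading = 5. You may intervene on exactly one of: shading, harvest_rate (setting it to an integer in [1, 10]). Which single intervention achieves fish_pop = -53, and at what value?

set shading = 7

Intervening on shading: with other inputs at their observed values, fish_pop = -10*shading + 17. Solving for -53 gives shading = 7, within [1, 10].
Intervening on harvest_rate: fish_pop = harvest_rate - 43. Reaching -53 requires harvest_rate = -10, outside [1, 10].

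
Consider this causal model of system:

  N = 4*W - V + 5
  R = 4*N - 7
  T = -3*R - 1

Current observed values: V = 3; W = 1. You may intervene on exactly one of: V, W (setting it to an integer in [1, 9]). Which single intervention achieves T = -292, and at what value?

set W = 6

Intervening on V: T = 12*V - 88. Reaching -292 requires V = -17, outside [1, 9].
Intervening on W: with other inputs at their observed values, T = -48*W - 4. Solving for -292 gives W = 6, within [1, 9].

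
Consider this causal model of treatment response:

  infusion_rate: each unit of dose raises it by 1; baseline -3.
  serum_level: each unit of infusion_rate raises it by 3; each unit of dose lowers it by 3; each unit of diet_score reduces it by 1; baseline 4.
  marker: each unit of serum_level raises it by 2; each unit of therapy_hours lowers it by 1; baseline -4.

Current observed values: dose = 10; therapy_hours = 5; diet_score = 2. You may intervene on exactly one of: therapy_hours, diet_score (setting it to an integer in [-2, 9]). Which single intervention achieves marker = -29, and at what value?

Intervening on therapy_hours: marker = -therapy_hours - 18. Reaching -29 requires therapy_hours = 11, outside [-2, 9].
Intervening on diet_score: with other inputs at their observed values, marker = -2*diet_score - 19. Solving for -29 gives diet_score = 5, within [-2, 9].

set diet_score = 5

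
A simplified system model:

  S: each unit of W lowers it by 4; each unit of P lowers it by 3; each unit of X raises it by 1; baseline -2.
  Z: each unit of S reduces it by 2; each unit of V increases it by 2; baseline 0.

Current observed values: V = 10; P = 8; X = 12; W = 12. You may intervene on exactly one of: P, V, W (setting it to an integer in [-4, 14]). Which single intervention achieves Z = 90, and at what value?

Intervening on P: with other inputs at their observed values, Z = 6*P + 96. Solving for 90 gives P = -1, within [-4, 14].
Intervening on V: Z = 2*V + 124. Reaching 90 requires V = -17, outside [-4, 14].
Intervening on W: Z = 8*W + 48. Reaching 90 requires W = 21/4, not an integer.

set P = -1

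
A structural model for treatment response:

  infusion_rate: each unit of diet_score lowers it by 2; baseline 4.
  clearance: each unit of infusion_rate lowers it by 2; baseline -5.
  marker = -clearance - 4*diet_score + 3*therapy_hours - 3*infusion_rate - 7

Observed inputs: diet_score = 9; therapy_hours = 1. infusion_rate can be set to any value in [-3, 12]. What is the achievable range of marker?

Intervening on infusion_rate fixes its value directly, overriding its dependence on diet_score.
Substituting into the marker equation gives marker = -infusion_rate - 35.
Linear in infusion_rate, so extremes are at the endpoints: infusion_rate = -3 gives marker = -32; infusion_rate = 12 gives marker = -47.

-47 to -32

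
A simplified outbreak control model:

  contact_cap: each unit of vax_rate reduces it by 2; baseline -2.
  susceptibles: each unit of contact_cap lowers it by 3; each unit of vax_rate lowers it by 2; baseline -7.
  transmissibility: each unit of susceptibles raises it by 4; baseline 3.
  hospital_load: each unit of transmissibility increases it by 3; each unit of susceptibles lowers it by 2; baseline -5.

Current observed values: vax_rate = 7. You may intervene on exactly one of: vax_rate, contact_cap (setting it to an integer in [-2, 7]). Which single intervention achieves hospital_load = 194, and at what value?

Intervening on vax_rate: with other inputs at their observed values, hospital_load = 40*vax_rate - 6. Solving for 194 gives vax_rate = 5, within [-2, 7].
Intervening on contact_cap: hospital_load = -30*contact_cap - 206. Reaching 194 requires contact_cap = -40/3, not an integer.

set vax_rate = 5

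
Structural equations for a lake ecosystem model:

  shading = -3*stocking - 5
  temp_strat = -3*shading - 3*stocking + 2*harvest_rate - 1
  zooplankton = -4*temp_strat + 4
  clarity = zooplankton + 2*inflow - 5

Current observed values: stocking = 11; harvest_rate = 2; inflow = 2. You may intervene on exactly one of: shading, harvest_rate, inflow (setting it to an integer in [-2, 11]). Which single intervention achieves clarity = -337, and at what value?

Intervening on shading: clarity = 12*shading + 123. Reaching -337 requires shading = -115/3, not an integer.
Intervening on harvest_rate: clarity = -8*harvest_rate - 317. Reaching -337 requires harvest_rate = 5/2, not an integer.
Intervening on inflow: with other inputs at their observed values, clarity = 2*inflow - 337. Solving for -337 gives inflow = 0, within [-2, 11].

set inflow = 0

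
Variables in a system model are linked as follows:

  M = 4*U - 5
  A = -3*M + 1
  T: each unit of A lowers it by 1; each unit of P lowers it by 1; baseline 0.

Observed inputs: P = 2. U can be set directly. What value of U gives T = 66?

U = 7

Substituting into the A equation gives A = -12*U + 16.
So T = 12*U - 18.
Solve 12*U - 18 = 66: U = (66 + 18) / 12 = 7.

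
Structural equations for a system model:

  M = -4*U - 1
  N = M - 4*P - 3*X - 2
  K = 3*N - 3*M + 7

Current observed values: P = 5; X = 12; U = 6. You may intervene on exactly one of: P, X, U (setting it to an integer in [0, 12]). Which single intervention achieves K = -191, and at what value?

Intervening on P: with other inputs at their observed values, K = -12*P - 107. Solving for -191 gives P = 7, within [0, 12].
Intervening on X: K = -9*X - 59. Reaching -191 requires X = 44/3, not an integer.
Intervening on U: the paths from U to K cancel (net effect zero), leaving K = -167; -191 is unreachable this way.

set P = 7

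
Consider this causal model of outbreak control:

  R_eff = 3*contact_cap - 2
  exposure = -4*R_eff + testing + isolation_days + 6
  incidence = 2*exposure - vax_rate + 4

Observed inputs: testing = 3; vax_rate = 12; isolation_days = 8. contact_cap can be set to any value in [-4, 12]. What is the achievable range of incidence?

-246 to 138

Substituting into the exposure equation gives exposure = -12*contact_cap + 25.
So incidence = -24*contact_cap + 42.
Linear in contact_cap, so extremes are at the endpoints: contact_cap = -4 gives incidence = 138; contact_cap = 12 gives incidence = -246.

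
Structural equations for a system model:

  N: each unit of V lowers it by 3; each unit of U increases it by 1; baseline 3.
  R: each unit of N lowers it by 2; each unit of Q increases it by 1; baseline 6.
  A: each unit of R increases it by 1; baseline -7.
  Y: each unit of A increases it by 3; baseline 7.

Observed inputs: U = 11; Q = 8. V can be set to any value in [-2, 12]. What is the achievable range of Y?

-92 to 160

Substituting into the N equation gives N = -3*V + 14.
R becomes 6*V - 14.
A becomes 6*V - 21.
So Y = 18*V - 56.
Linear in V, so extremes are at the endpoints: V = -2 gives Y = -92; V = 12 gives Y = 160.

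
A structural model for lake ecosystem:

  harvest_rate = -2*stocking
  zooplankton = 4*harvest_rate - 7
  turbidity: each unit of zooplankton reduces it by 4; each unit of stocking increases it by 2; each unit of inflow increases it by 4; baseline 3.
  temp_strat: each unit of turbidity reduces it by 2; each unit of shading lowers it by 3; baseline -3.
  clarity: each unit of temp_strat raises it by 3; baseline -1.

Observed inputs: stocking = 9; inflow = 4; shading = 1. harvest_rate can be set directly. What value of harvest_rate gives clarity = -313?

harvest_rate = 1

Intervening on harvest_rate fixes its value directly, overriding its dependence on stocking.
Substituting into the turbidity equation gives turbidity = -16*harvest_rate + 65.
So temp_strat = 32*harvest_rate - 136.
Substituting into the clarity equation gives clarity = 96*harvest_rate - 409.
Solve 96*harvest_rate - 409 = -313: harvest_rate = (-313 + 409) / 96 = 1.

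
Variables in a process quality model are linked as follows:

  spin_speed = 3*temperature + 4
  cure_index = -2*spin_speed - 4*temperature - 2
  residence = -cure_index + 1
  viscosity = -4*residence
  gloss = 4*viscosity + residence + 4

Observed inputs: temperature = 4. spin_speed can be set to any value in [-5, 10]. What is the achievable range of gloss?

-581 to -131

Intervening on spin_speed fixes its value directly, overriding its dependence on temperature.
Substituting into the cure_index equation gives cure_index = -2*spin_speed - 18.
Substituting into the residence equation gives residence = 2*spin_speed + 19.
Substituting into the viscosity equation gives viscosity = -8*spin_speed - 76.
Substituting into the gloss equation gives gloss = -30*spin_speed - 281.
Linear in spin_speed, so extremes are at the endpoints: spin_speed = -5 gives gloss = -131; spin_speed = 10 gives gloss = -581.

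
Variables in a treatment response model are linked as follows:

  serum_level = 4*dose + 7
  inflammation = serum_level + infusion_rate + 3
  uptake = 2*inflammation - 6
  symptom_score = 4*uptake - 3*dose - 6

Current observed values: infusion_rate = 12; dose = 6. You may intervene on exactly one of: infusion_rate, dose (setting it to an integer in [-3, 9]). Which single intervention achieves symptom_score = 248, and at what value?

Intervening on infusion_rate: with other inputs at their observed values, symptom_score = 8*infusion_rate + 224. Solving for 248 gives infusion_rate = 3, within [-3, 9].
Intervening on dose: symptom_score = 29*dose + 146. Reaching 248 requires dose = 102/29, not an integer.

set infusion_rate = 3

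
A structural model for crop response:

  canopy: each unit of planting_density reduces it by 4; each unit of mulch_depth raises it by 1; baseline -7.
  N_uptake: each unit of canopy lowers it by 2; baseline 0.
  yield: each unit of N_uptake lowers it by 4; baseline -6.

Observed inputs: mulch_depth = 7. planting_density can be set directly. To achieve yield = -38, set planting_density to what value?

Substituting into the canopy equation gives canopy = -4*planting_density.
N_uptake becomes 8*planting_density.
Substituting into the yield equation gives yield = -32*planting_density - 6.
Solve -32*planting_density - 6 = -38: planting_density = (-38 + 6) / -32 = 1.

planting_density = 1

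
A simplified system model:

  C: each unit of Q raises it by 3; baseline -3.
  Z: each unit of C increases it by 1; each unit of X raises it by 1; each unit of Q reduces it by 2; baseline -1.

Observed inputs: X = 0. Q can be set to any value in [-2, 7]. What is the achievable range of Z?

-6 to 3

Substituting into the Z equation gives Z = Q - 4.
Linear in Q, so extremes are at the endpoints: Q = -2 gives Z = -6; Q = 7 gives Z = 3.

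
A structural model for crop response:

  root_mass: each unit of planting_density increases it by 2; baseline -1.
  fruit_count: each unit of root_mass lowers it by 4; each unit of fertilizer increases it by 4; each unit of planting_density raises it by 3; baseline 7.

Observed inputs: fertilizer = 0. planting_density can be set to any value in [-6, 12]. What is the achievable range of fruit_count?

-49 to 41

Substituting into the fruit_count equation gives fruit_count = -5*planting_density + 11.
Linear in planting_density, so extremes are at the endpoints: planting_density = -6 gives fruit_count = 41; planting_density = 12 gives fruit_count = -49.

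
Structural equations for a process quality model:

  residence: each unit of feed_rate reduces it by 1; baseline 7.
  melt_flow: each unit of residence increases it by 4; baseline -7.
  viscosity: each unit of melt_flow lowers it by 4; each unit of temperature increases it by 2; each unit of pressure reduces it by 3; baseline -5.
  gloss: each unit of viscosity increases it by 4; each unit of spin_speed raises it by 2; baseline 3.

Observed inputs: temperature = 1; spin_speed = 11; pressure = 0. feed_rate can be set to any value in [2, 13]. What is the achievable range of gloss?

Substituting into the melt_flow equation gives melt_flow = -4*feed_rate + 21.
Substituting into the viscosity equation gives viscosity = 16*feed_rate - 87.
Substituting into the gloss equation gives gloss = 64*feed_rate - 323.
Linear in feed_rate, so extremes are at the endpoints: feed_rate = 2 gives gloss = -195; feed_rate = 13 gives gloss = 509.

-195 to 509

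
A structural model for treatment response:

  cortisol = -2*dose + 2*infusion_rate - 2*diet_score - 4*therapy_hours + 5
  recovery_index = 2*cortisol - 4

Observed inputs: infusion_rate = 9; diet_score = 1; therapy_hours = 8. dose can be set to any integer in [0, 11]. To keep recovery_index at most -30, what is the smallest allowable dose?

dose = 1

Substituting into the cortisol equation gives cortisol = -2*dose - 11.
recovery_index becomes -4*dose - 26.
Require -4*dose - 26 ≤ -30, so dose ≥ 1.
The smallest integer in [0, 11] satisfying this is 1.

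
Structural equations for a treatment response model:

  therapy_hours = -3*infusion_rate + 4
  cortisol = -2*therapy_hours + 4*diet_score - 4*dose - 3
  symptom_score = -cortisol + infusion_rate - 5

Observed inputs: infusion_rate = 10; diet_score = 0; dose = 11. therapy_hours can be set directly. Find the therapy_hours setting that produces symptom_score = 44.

therapy_hours = -4

Intervening on therapy_hours fixes its value directly, overriding its dependence on infusion_rate.
Substituting into the cortisol equation gives cortisol = -2*therapy_hours - 47.
This gives symptom_score = 2*therapy_hours + 52.
Solve 2*therapy_hours + 52 = 44: therapy_hours = (44 - 52) / 2 = -4.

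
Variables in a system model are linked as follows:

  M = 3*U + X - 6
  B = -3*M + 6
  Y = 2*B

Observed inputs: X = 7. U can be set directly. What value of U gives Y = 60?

Substituting into the M equation gives M = 3*U + 1.
This gives B = -9*U + 3.
Substituting into the Y equation gives Y = -18*U + 6.
Solve -18*U + 6 = 60: U = (60 - 6) / -18 = -3.

U = -3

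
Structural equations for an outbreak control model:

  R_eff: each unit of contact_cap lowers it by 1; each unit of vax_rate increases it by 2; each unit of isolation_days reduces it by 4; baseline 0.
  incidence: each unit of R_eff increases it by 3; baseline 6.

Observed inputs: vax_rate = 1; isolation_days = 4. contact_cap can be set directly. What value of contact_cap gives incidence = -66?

Substituting into the R_eff equation gives R_eff = -contact_cap - 14.
incidence becomes -3*contact_cap - 36.
Solve -3*contact_cap - 36 = -66: contact_cap = (-66 + 36) / -3 = 10.

contact_cap = 10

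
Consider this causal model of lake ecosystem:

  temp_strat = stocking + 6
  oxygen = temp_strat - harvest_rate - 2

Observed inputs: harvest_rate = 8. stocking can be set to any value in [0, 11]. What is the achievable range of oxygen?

Substituting into the oxygen equation gives oxygen = stocking - 4.
Linear in stocking, so extremes are at the endpoints: stocking = 0 gives oxygen = -4; stocking = 11 gives oxygen = 7.

-4 to 7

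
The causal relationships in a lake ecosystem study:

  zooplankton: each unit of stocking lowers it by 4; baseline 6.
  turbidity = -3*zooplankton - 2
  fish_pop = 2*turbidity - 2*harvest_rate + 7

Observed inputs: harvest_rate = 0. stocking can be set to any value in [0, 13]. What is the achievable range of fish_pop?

-33 to 279

Substituting into the turbidity equation gives turbidity = 12*stocking - 20.
Substituting into the fish_pop equation gives fish_pop = 24*stocking - 33.
Linear in stocking, so extremes are at the endpoints: stocking = 0 gives fish_pop = -33; stocking = 13 gives fish_pop = 279.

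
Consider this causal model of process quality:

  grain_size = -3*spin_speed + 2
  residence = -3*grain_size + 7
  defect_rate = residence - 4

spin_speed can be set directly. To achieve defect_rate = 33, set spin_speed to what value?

Substituting into the residence equation gives residence = 9*spin_speed + 1.
Substituting into the defect_rate equation gives defect_rate = 9*spin_speed - 3.
Solve 9*spin_speed - 3 = 33: spin_speed = (33 + 3) / 9 = 4.

spin_speed = 4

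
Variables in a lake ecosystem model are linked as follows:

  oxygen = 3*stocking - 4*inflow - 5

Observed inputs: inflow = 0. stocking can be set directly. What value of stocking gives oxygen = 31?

stocking = 12

Substituting into the oxygen equation gives oxygen = 3*stocking - 5.
Solve 3*stocking - 5 = 31: stocking = (31 + 5) / 3 = 12.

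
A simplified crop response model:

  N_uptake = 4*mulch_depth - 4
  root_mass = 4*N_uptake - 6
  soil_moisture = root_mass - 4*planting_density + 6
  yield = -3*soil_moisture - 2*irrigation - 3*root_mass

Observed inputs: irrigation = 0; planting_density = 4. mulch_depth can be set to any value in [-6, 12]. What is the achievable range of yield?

-990 to 738

Substituting into the root_mass equation gives root_mass = 16*mulch_depth - 22.
So soil_moisture = 16*mulch_depth - 32.
Substituting into the yield equation gives yield = -96*mulch_depth + 162.
Linear in mulch_depth, so extremes are at the endpoints: mulch_depth = -6 gives yield = 738; mulch_depth = 12 gives yield = -990.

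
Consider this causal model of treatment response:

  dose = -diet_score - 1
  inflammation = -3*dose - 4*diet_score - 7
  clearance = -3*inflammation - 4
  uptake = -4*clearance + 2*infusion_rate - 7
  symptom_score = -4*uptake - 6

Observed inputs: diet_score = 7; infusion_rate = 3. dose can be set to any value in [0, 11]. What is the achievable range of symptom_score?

1614 to 3198

Intervening on dose fixes its value directly, overriding its dependence on diet_score.
Substituting into the inflammation equation gives inflammation = -3*dose - 35.
Substituting into the clearance equation gives clearance = 9*dose + 101.
uptake becomes -36*dose - 405.
This gives symptom_score = 144*dose + 1614.
Linear in dose, so extremes are at the endpoints: dose = 0 gives symptom_score = 1614; dose = 11 gives symptom_score = 3198.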